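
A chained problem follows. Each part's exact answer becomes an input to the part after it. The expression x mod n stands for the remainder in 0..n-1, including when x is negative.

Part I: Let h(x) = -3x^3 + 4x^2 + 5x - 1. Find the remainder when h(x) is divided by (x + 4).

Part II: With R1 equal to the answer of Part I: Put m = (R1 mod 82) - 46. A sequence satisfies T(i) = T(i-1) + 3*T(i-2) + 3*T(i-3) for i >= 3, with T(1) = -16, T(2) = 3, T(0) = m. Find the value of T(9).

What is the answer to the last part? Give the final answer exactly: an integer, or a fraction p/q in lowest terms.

2772

Part I: remainder = value at the root: -3*(-4)^3 + 4*(-4)^2 + 5*(-4)^1 - 1 = (192) + (64) + (-20) + (-1) = 235; answer 235
Part II: R1 = 235; m = 25; T(3) = 1*(3) + 3*(-16) + 3*(25) = 30; iterating: T(3)=30, T(4)=-9, T(5)=90, T(6)=153, T(7)=396, T(8)=1125, T(9)=2772; answer 2772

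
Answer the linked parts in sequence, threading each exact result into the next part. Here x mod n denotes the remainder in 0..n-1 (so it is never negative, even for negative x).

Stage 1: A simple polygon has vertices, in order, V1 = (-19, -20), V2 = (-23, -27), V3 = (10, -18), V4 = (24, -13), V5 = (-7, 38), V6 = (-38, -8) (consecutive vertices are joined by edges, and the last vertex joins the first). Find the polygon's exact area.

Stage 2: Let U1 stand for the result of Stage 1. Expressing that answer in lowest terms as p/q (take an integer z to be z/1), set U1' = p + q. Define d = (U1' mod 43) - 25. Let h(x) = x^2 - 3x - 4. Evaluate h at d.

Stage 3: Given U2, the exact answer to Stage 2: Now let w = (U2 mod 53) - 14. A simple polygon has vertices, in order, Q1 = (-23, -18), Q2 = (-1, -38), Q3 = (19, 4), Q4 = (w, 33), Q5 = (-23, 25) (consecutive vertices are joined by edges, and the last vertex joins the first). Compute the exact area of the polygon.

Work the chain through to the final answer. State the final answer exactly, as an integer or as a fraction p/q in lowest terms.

1859

Stage 1: cross terms: (-19*-27 - -23*-20)=53, (-23*-18 - 10*-27)=684, (10*-13 - 24*-18)=302, (24*38 - -7*-13)=821, (-7*-8 - -38*38)=1500, (-38*-20 - -19*-8)=608; twice the area = |3968| = 3968; area = 1984; answer 1984
Stage 2: U1 = 1984; threaded value p + q = 1985; d = -18; 1*(-18)^2 - 3*(-18)^1 - 4 = (324) + (54) + (-4) = 374; answer 374
Stage 3: U2 = 374; w = -11; cross terms: (-23*-38 - -1*-18)=856, (-1*4 - 19*-38)=718, (19*33 - -11*4)=671, (-11*25 - -23*33)=484, (-23*-18 - -23*25)=989; twice the area = |3718| = 3718; area = 1859; answer 1859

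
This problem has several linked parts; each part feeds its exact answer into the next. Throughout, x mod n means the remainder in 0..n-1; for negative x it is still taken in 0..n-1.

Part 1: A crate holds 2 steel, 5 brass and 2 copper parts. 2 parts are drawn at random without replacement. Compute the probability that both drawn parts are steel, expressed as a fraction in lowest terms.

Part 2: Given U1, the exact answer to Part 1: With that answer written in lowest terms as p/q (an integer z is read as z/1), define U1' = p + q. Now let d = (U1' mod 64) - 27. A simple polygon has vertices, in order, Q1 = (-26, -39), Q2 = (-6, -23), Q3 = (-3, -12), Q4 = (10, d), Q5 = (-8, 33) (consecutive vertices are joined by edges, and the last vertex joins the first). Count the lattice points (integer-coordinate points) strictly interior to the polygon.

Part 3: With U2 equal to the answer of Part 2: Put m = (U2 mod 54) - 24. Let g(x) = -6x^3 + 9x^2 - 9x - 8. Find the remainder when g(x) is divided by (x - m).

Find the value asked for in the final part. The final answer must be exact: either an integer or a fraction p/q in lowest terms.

-7004

Part 1: total draws C(9,2) = 36; favorable C(2,2) = 1; P = 1/36; answer 1/36
Part 2: U1 = 1/36; threaded value p + q = 37; d = 10; cross terms: (-26*-23 - -6*-39)=364, (-6*-12 - -3*-23)=3, (-3*10 - 10*-12)=90, (10*33 - -8*10)=410, (-8*-39 - -26*33)=1170; twice the area = |2037| = 2037; area = 2037/2; boundary points = 4 + 1 + 1 + 1 + 18 = 25; strictly interior points = area - boundary/2 + 1 = 1007; answer 1007
Part 3: U2 = 1007; m = 11; remainder = value at the root: -6*(11)^3 + 9*(11)^2 - 9*(11)^1 - 8 = (-7986) + (1089) + (-99) + (-8) = -7004; answer -7004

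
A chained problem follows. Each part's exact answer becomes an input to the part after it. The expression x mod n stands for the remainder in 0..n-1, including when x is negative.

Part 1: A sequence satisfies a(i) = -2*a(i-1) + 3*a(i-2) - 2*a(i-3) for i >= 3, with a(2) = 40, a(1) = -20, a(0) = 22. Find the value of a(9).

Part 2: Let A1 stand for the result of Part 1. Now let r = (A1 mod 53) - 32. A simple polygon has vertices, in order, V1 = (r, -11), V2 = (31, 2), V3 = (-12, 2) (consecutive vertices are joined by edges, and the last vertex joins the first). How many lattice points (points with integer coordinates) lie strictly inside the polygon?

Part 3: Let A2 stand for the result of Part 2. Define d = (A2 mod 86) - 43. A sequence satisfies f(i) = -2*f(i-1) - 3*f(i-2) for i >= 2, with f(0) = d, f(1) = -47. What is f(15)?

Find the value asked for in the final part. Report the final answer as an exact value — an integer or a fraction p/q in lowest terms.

Part 1: a(3) = -2*(40) + 3*(-20) - 2*(22) = -184; iterating: a(3)=-184, a(4)=528, a(5)=-1688, a(6)=5328, a(7)=-16776, a(8)=52912, a(9)=-166808; answer -166808
Part 2: A1 = -166808; r = 4; cross terms: (4*2 - 31*-11)=349, (31*2 - -12*2)=86, (-12*-11 - 4*2)=124; twice the area = |559| = 559; area = 559/2; boundary points = 1 + 43 + 1 = 45; strictly interior points = area - boundary/2 + 1 = 258; answer 258
Part 3: A2 = 258; d = -43; f(2) = -2*(-47) - 3*(-43) = 223; iterating: f(2)=223, f(3)=-305, f(4)=-59, f(5)=1033, f(6)=-1889, f(7)=679, f(8)=4309, f(9)=-10655, f(10)=8383, f(11)=15199, f(12)=-55547, f(13)=65497, f(14)=35647, f(15)=-267785; answer -267785

-267785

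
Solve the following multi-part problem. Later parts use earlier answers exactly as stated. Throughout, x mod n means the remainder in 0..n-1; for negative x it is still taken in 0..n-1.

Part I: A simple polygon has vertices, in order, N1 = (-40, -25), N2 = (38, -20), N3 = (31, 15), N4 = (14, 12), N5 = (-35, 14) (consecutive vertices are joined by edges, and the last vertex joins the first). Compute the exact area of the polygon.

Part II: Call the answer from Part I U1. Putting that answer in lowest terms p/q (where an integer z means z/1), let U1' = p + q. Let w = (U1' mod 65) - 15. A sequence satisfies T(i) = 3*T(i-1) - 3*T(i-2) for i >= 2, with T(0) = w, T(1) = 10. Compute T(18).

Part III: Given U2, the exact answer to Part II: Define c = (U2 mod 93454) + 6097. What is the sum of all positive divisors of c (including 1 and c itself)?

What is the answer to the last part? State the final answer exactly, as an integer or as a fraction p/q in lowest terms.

246168

Part I: cross terms: (-40*-20 - 38*-25)=1750, (38*15 - 31*-20)=1190, (31*12 - 14*15)=162, (14*14 - -35*12)=616, (-35*-25 - -40*14)=1435; twice the area = |5153| = 5153; area = 5153/2; answer 5153/2
Part II: U1 = 5153/2; threaded value p + q = 5155; w = 5; T(2) = 3*(10) - 3*(5) = 15; iterating: T(2)=15, T(3)=15, T(4)=0, T(5)=-45, T(6)=-135, T(7)=-270, T(8)=-405, T(9)=-405, T(10)=0, T(11)=1215, T(12)=3645, T(13)=7290, T(14)=10935, T(15)=10935, T(16)=0, T(17)=-32805, T(18)=-98415; answer -98415
Part III: U2 = -98415; c = 94590; 94590 = 2 * 3^2 * 5 * 1051; sigma = (1 + 2) * (1 + 3 + 9) * (1 + 5) * (1 + 1051) = 3 * 13 * 6 * 1052 = 246168; answer 246168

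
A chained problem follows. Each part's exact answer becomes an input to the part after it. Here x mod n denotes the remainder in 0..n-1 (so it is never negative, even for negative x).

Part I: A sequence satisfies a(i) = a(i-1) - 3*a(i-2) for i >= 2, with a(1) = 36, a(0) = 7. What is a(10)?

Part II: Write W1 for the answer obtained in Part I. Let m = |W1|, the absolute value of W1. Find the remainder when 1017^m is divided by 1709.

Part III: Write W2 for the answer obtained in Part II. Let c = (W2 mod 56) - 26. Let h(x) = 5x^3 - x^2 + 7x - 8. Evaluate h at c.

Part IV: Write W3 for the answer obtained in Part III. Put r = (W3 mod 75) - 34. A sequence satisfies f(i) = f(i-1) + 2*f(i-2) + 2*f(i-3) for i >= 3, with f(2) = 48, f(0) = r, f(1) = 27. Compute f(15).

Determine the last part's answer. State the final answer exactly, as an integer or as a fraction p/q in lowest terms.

2187708

Part I: a(2) = 1*(36) - 3*(7) = 15; iterating: a(2)=15, a(3)=-93, a(4)=-138, a(5)=141, a(6)=555, a(7)=132, a(8)=-1533, a(9)=-1929, a(10)=2670; answer 2670
Part II: W1 = 2670; m = 2670; squarings mod 1709: 1017^1=1017, 1017^2=344, 1017^4=415, 1017^8=1325, 1017^16=482, 1017^32=1609, 1017^64=1455, 1017^128=1283, 1017^256=322, 1017^512=1144, 1017^1024=1351, 1017^2048=1698; 1017^2670 = 1017^2 * 1017^4 * 1017^8 * 1017^32 * 1017^64 * 1017^512 * 1017^2048 = 283 (mod 1709); answer 283
Part III: W2 = 283; c = -23; 5*(-23)^3 - 1*(-23)^2 + 7*(-23)^1 - 8 = (-60835) + (-529) + (-161) + (-8) = -61533; answer -61533
Part IV: W3 = -61533; r = 8; f(3) = 1*(48) + 2*(27) + 2*(8) = 118; iterating: f(3)=118, f(4)=268, f(5)=600, f(6)=1372, f(7)=3108, f(8)=7052, f(9)=16012, f(10)=36332, f(11)=82460, f(12)=187148, f(13)=424732, f(14)=963948, f(15)=2187708; answer 2187708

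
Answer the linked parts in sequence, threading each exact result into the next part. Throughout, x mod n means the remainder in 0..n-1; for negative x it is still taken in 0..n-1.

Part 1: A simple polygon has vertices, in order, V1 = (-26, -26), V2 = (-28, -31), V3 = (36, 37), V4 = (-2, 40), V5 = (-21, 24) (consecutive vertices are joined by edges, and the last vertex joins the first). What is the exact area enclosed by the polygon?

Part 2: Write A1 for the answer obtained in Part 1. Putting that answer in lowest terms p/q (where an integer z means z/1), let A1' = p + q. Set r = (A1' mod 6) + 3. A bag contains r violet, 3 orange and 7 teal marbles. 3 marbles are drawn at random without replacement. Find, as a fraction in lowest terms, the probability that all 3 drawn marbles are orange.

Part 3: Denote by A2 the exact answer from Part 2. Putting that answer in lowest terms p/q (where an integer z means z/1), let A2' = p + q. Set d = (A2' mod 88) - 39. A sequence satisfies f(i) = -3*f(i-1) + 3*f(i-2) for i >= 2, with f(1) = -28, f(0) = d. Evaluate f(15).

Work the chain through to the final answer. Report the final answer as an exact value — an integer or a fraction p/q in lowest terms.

Part 1: cross terms: (-26*-31 - -28*-26)=78, (-28*37 - 36*-31)=80, (36*40 - -2*37)=1514, (-2*24 - -21*40)=792, (-21*-26 - -26*24)=1170; twice the area = |3634| = 3634; area = 1817; answer 1817
Part 2: A1 = 1817; threaded value p + q = 1818; r = 3; total draws C(13,3) = 286; favorable C(3,3) = 1; P = 1/286; answer 1/286
Part 3: A2 = 1/286; threaded value p + q = 287; d = -16; f(2) = -3*(-28) + 3*(-16) = 36; iterating: f(2)=36, f(3)=-192, f(4)=684, f(5)=-2628, f(6)=9936, f(7)=-37692, f(8)=142884, f(9)=-541728, f(10)=2053836, f(11)=-7786692, f(12)=29521584, f(13)=-111924828, f(14)=424339236, f(15)=-1608792192; answer -1608792192

-1608792192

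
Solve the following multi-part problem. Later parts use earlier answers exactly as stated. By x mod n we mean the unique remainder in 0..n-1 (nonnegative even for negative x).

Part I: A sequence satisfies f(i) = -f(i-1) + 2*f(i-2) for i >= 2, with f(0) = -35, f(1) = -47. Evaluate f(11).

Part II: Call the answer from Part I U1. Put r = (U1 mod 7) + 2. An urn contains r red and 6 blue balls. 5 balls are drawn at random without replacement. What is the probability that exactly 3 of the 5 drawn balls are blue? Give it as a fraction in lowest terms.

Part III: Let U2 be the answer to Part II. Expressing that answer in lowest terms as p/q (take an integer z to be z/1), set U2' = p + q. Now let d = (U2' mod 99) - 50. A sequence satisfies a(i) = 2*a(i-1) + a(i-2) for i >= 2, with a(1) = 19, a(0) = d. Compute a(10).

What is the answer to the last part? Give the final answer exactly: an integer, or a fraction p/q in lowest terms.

26467

Part I: f(2) = -1*(-47) + 2*(-35) = -23; iterating: f(2)=-23, f(3)=-71, f(4)=25, f(5)=-167, f(6)=217, f(7)=-551, f(8)=985, f(9)=-2087, f(10)=4057, f(11)=-8231; answer -8231
Part II: U1 = -8231; r = 3; total draws C(9,5) = 126; favorable C(6,3)*C(3,2) = 60; P = 10/21; answer 10/21
Part III: U2 = 10/21; threaded value p + q = 31; d = -19; a(2) = 2*(19) + 1*(-19) = 19; iterating: a(2)=19, a(3)=57, a(4)=133, a(5)=323, a(6)=779, a(7)=1881, a(8)=4541, a(9)=10963, a(10)=26467; answer 26467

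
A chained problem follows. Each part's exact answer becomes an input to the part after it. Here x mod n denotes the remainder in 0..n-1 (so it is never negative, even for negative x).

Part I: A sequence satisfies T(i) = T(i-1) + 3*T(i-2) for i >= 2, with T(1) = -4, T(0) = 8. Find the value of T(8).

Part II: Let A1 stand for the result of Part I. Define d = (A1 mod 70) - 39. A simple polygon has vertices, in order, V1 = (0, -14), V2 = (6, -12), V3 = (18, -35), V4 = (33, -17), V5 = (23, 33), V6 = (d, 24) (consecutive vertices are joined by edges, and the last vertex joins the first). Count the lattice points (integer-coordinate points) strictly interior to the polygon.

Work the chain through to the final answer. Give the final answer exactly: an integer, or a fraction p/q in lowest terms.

Part I: T(2) = 1*(-4) + 3*(8) = 20; iterating: T(2)=20, T(3)=8, T(4)=68, T(5)=92, T(6)=296, T(7)=572, T(8)=1460; answer 1460
Part II: A1 = 1460; d = 21; cross terms: (0*-12 - 6*-14)=84, (6*-35 - 18*-12)=6, (18*-17 - 33*-35)=849, (33*33 - 23*-17)=1480, (23*24 - 21*33)=-141, (21*-14 - 0*24)=-294; twice the area = |1984| = 1984; area = 992; boundary points = 2 + 1 + 3 + 10 + 1 + 1 = 18; strictly interior points = area - boundary/2 + 1 = 984; answer 984

984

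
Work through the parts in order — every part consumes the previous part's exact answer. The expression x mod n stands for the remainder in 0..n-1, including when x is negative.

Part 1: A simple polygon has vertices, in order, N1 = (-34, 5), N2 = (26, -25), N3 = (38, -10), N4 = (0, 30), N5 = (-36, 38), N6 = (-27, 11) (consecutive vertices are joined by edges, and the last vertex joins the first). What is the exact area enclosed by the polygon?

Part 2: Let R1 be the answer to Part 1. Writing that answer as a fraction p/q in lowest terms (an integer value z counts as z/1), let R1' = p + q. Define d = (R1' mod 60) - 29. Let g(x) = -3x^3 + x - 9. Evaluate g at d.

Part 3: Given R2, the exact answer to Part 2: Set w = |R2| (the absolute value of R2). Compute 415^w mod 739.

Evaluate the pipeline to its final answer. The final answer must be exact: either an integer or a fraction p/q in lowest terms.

492

Part 1: cross terms: (-34*-25 - 26*5)=720, (26*-10 - 38*-25)=690, (38*30 - 0*-10)=1140, (0*38 - -36*30)=1080, (-36*11 - -27*38)=630, (-27*5 - -34*11)=239; twice the area = |4499| = 4499; area = 4499/2; answer 4499/2
Part 2: R1 = 4499/2; threaded value p + q = 4501; d = -28; -3*(-28)^3 + 1*(-28)^1 - 9 = (65856) + (-28) + (-9) = 65819; answer 65819
Part 3: R2 = 65819; w = 65819; squarings mod 739: 415^1=415, 415^2=38, 415^4=705, 415^8=417, 415^16=224, 415^32=663, 415^64=603, 415^128=21, 415^256=441, 415^512=124, 415^1024=596, 415^2048=496, 415^4096=668, 415^8192=607, 415^16384=427, 415^32768=535, 415^65536=232; 415^65819 = 415^1 * 415^2 * 415^8 * 415^16 * 415^256 * 415^65536 = 492 (mod 739); answer 492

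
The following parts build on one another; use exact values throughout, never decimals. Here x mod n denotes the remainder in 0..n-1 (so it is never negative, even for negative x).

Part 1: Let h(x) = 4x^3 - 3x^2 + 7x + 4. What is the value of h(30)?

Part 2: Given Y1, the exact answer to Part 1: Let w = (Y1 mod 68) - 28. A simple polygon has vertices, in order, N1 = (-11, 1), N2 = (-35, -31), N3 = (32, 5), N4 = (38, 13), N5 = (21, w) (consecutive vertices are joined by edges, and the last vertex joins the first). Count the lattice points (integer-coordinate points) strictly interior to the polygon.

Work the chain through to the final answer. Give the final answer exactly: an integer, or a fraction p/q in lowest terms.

1019

Part 1: 4*(30)^3 - 3*(30)^2 + 7*(30)^1 + 4 = (108000) + (-2700) + (210) + (4) = 105514; answer 105514
Part 2: Y1 = 105514; w = 18; cross terms: (-11*-31 - -35*1)=376, (-35*5 - 32*-31)=817, (32*13 - 38*5)=226, (38*18 - 21*13)=411, (21*1 - -11*18)=219; twice the area = |2049| = 2049; area = 2049/2; boundary points = 8 + 1 + 2 + 1 + 1 = 13; strictly interior points = area - boundary/2 + 1 = 1019; answer 1019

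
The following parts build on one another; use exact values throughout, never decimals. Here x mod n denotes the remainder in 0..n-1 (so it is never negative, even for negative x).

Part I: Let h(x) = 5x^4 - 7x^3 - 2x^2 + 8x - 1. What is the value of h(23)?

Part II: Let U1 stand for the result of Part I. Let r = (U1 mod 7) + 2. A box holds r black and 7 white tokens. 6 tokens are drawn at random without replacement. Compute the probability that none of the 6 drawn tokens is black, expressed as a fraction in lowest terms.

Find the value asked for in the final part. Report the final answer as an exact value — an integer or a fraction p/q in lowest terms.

Part I: 5*(23)^4 - 7*(23)^3 - 2*(23)^2 + 8*(23)^1 - 1 = (1399205) + (-85169) + (-1058) + (184) + (-1) = 1313161; answer 1313161
Part II: U1 = 1313161; r = 5; total draws C(12,6) = 924; favorable C(7,6) = 7; P = 1/132; answer 1/132

1/132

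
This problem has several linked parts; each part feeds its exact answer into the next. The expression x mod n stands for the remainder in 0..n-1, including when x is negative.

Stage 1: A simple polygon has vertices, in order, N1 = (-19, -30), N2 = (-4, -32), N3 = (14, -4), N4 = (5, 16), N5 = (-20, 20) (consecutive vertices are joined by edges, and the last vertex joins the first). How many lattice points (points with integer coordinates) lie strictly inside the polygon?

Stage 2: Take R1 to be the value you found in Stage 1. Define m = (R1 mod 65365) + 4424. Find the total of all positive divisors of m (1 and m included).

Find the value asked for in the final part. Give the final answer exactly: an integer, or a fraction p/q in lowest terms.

15120

Stage 1: cross terms: (-19*-32 - -4*-30)=488, (-4*-4 - 14*-32)=464, (14*16 - 5*-4)=244, (5*20 - -20*16)=420, (-20*-30 - -19*20)=980; twice the area = |2596| = 2596; area = 1298; boundary points = 1 + 2 + 1 + 1 + 1 = 6; strictly interior points = area - boundary/2 + 1 = 1296; answer 1296
Stage 2: R1 = 1296; m = 5720; 5720 = 2^3 * 5 * 11 * 13; sigma = (1 + 2 + 4 + 8) * (1 + 5) * (1 + 11) * (1 + 13) = 15 * 6 * 12 * 14 = 15120; answer 15120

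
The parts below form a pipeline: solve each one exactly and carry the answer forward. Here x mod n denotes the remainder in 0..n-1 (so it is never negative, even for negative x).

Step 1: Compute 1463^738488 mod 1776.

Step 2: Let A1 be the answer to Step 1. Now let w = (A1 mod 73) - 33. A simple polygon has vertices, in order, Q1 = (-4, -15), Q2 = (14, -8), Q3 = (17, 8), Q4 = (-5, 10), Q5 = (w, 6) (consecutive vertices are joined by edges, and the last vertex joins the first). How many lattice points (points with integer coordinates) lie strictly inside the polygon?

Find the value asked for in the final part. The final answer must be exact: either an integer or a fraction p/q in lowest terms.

556

Step 1: squarings mod 1776: 1463^1=1463, 1463^2=289, 1463^4=49, 1463^8=625, 1463^16=1681, 1463^32=145, 1463^64=1489, 1463^128=673, 1463^256=49, 1463^512=625, 1463^1024=1681, 1463^2048=145, 1463^4096=1489, 1463^8192=673, 1463^16384=49, 1463^32768=625, 1463^65536=1681, 1463^131072=145, 1463^262144=1489, 1463^524288=673; 1463^738488 = 1463^8 * 1463^16 * 1463^32 * 1463^128 * 1463^1024 * 1463^16384 * 1463^65536 * 1463^131072 * 1463^524288 = 673 (mod 1776); answer 673
Step 2: A1 = 673; w = -17; cross terms: (-4*-8 - 14*-15)=242, (14*8 - 17*-8)=248, (17*10 - -5*8)=210, (-5*6 - -17*10)=140, (-17*-15 - -4*6)=279; twice the area = |1119| = 1119; area = 1119/2; boundary points = 1 + 1 + 2 + 4 + 1 = 9; strictly interior points = area - boundary/2 + 1 = 556; answer 556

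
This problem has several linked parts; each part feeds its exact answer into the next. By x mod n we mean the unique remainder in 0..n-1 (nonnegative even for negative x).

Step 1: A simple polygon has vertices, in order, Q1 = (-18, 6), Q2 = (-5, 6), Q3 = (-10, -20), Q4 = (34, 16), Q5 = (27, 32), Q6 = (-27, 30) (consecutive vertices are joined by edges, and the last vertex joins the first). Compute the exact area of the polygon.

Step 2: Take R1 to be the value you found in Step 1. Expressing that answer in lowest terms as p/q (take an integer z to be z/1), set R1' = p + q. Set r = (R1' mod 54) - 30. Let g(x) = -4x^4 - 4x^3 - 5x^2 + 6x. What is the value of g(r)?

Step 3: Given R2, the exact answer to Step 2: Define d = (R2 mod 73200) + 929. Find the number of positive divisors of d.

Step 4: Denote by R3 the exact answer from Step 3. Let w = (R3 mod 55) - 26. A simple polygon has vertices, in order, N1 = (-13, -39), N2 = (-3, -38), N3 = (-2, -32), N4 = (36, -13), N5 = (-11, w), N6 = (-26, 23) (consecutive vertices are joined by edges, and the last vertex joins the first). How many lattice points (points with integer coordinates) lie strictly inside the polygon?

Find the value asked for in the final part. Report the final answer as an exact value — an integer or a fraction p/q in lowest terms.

Step 1: cross terms: (-18*6 - -5*6)=-78, (-5*-20 - -10*6)=160, (-10*16 - 34*-20)=520, (34*32 - 27*16)=656, (27*30 - -27*32)=1674, (-27*6 - -18*30)=378; twice the area = |3310| = 3310; area = 1655; answer 1655
Step 2: R1 = 1655; threaded value p + q = 1656; r = 6; -4*(6)^4 - 4*(6)^3 - 5*(6)^2 + 6*(6)^1 = (-5184) + (-864) + (-180) + (36) = -6192; answer -6192
Step 3: R2 = -6192; d = 67937; 67937 = 41 * 1657; number of divisors = (1+1) * (1+1) = 4; answer 4
Step 4: R3 = 4; w = -22; cross terms: (-13*-38 - -3*-39)=377, (-3*-32 - -2*-38)=20, (-2*-13 - 36*-32)=1178, (36*-22 - -11*-13)=-935, (-11*23 - -26*-22)=-825, (-26*-39 - -13*23)=1313; twice the area = |1128| = 1128; area = 564; boundary points = 1 + 1 + 19 + 1 + 15 + 1 = 38; strictly interior points = area - boundary/2 + 1 = 546; answer 546

546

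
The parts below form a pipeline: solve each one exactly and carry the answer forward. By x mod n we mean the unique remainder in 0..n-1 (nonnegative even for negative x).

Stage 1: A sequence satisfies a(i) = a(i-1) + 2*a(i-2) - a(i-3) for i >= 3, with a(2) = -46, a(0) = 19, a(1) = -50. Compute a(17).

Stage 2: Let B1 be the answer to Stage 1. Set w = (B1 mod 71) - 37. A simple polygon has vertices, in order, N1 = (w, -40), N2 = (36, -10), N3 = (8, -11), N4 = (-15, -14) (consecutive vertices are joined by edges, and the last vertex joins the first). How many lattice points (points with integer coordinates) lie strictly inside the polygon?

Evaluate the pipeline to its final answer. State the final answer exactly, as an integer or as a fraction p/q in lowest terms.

768

Stage 1: a(3) = 1*(-46) + 2*(-50) - 1*(19) = -165; iterating: a(3)=-165, a(4)=-207, a(5)=-491, a(6)=-740, a(7)=-1515, a(8)=-2504, a(9)=-4794, a(10)=-8287, a(11)=-15371, a(12)=-27151, a(13)=-49606, a(14)=-88537, a(15)=-160598, a(16)=-288066, a(17)=-520725; answer -520725
Stage 2: B1 = -520725; w = 23; cross terms: (23*-10 - 36*-40)=1210, (36*-11 - 8*-10)=-316, (8*-14 - -15*-11)=-277, (-15*-40 - 23*-14)=922; twice the area = |1539| = 1539; area = 1539/2; boundary points = 1 + 1 + 1 + 2 = 5; strictly interior points = area - boundary/2 + 1 = 768; answer 768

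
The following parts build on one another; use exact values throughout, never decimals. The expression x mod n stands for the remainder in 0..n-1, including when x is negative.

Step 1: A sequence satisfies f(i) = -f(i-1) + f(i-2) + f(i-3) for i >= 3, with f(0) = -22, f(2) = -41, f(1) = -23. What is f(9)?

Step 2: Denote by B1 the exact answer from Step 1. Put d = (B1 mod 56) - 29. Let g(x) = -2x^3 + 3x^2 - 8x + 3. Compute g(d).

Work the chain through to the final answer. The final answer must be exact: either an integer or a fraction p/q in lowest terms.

Step 1: f(3) = -1*(-41) + 1*(-23) + 1*(-22) = -4; iterating: f(3)=-4, f(4)=-60, f(5)=15, f(6)=-79, f(7)=34, f(8)=-98, f(9)=53; answer 53
Step 2: B1 = 53; d = 24; -2*(24)^3 + 3*(24)^2 - 8*(24)^1 + 3 = (-27648) + (1728) + (-192) + (3) = -26109; answer -26109

-26109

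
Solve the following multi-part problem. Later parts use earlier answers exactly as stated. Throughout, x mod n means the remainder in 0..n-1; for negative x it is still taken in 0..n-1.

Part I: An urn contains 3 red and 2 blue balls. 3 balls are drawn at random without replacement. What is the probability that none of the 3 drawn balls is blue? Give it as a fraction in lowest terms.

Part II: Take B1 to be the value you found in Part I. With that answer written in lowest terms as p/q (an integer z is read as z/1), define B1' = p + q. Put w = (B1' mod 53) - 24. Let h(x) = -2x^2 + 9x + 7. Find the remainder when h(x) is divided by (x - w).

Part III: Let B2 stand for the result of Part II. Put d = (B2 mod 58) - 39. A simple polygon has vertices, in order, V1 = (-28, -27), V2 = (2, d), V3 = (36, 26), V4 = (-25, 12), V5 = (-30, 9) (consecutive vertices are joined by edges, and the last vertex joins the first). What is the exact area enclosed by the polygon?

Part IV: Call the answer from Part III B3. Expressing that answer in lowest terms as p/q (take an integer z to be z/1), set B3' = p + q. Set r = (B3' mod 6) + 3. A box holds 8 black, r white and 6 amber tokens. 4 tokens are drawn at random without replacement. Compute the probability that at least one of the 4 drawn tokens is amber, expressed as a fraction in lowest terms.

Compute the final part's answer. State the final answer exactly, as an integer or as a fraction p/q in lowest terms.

57/68

Part I: total draws C(5,3) = 10; favorable C(3,3) = 1; P = 1/10; answer 1/10
Part II: B1 = 1/10; threaded value p + q = 11; w = -13; remainder = value at the root: -2*(-13)^2 + 9*(-13)^1 + 7 = (-338) + (-117) + (7) = -448; answer -448
Part III: B2 = -448; d = -23; cross terms: (-28*-23 - 2*-27)=698, (2*26 - 36*-23)=880, (36*12 - -25*26)=1082, (-25*9 - -30*12)=135, (-30*-27 - -28*9)=1062; twice the area = |3857| = 3857; area = 3857/2; answer 3857/2
Part IV: B3 = 3857/2; threaded value p + q = 3859; r = 4; total draws C(18,4) = 3060; complement C(12,4) = 495; favorable 3060 - 495 = 2565; P = 57/68; answer 57/68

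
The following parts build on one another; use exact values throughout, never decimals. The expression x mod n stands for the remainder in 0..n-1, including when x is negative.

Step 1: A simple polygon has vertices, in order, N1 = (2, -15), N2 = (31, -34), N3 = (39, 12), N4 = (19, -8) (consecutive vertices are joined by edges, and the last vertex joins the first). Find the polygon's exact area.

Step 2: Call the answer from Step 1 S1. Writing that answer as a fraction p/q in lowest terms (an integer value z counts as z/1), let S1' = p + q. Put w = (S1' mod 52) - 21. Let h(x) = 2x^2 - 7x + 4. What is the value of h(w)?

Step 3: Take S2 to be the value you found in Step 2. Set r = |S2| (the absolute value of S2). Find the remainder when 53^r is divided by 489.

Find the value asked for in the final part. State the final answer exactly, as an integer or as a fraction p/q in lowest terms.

Step 1: cross terms: (2*-34 - 31*-15)=397, (31*12 - 39*-34)=1698, (39*-8 - 19*12)=-540, (19*-15 - 2*-8)=-269; twice the area = |1286| = 1286; area = 643; answer 643
Step 2: S1 = 643; threaded value p + q = 644; w = -1; 2*(-1)^2 - 7*(-1)^1 + 4 = (2) + (7) + (4) = 13; answer 13
Step 3: S2 = 13; r = 13; squarings mod 489: 53^1=53, 53^2=364, 53^4=466, 53^8=40; 53^13 = 53^1 * 53^4 * 53^8 = 140 (mod 489); answer 140

140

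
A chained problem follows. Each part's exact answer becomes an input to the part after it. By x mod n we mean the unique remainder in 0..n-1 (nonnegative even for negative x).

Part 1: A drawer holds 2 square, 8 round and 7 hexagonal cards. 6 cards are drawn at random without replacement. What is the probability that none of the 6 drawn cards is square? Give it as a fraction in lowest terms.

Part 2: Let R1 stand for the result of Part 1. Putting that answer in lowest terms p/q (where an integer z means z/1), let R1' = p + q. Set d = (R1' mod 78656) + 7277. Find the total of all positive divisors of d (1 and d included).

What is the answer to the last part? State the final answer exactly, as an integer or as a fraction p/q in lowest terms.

Part 1: total draws C(17,6) = 12376; favorable C(15,6) = 5005; P = 55/136; answer 55/136
Part 2: R1 = 55/136; threaded value p + q = 191; d = 7468; 7468 = 2^2 * 1867; sigma = (1 + 2 + 4) * (1 + 1867) = 7 * 1868 = 13076; answer 13076

13076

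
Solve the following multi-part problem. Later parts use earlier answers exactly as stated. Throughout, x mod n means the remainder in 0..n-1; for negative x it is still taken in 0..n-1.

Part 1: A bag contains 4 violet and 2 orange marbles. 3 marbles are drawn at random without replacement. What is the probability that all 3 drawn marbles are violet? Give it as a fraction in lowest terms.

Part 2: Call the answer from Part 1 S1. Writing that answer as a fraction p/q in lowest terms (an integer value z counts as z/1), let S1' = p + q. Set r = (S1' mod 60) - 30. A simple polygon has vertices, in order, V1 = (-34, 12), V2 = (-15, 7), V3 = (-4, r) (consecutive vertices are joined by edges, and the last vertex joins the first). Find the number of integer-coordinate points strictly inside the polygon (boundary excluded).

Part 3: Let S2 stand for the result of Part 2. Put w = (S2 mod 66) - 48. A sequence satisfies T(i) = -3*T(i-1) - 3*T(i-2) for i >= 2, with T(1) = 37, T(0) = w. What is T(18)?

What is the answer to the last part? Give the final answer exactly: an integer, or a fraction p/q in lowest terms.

944784

Part 1: total draws C(6,3) = 20; favorable C(4,3) = 4; P = 1/5; answer 1/5
Part 2: S1 = 1/5; threaded value p + q = 6; r = -24; cross terms: (-34*7 - -15*12)=-58, (-15*-24 - -4*7)=388, (-4*12 - -34*-24)=-864; twice the area = |-534| = 534; area = 267; boundary points = 1 + 1 + 6 = 8; strictly interior points = area - boundary/2 + 1 = 264; answer 264
Part 3: S2 = 264; w = -48; T(2) = -3*(37) - 3*(-48) = 33; iterating: T(2)=33, T(3)=-210, T(4)=531, T(5)=-963, T(6)=1296, T(7)=-999, T(8)=-891, T(9)=5670, T(10)=-14337, T(11)=26001, T(12)=-34992, T(13)=26973, T(14)=24057, T(15)=-153090, T(16)=387099, T(17)=-702027, T(18)=944784; answer 944784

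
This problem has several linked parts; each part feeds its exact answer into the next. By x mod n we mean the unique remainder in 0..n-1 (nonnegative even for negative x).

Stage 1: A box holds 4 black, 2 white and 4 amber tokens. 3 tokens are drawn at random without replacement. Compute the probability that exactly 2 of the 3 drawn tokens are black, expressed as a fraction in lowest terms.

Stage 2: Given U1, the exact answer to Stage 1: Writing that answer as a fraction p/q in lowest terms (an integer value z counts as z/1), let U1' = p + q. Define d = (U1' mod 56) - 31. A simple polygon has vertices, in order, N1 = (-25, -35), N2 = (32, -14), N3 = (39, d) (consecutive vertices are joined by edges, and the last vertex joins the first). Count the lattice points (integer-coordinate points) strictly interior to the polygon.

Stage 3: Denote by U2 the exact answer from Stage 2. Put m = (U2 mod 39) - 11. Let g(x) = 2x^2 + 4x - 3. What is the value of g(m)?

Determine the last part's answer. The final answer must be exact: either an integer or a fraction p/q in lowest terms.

Stage 1: total draws C(10,3) = 120; favorable C(4,2)*C(6,1) = 36; P = 3/10; answer 3/10
Stage 2: U1 = 3/10; threaded value p + q = 13; d = -18; cross terms: (-25*-14 - 32*-35)=1470, (32*-18 - 39*-14)=-30, (39*-35 - -25*-18)=-1815; twice the area = |-375| = 375; area = 375/2; boundary points = 3 + 1 + 1 = 5; strictly interior points = area - boundary/2 + 1 = 186; answer 186
Stage 3: U2 = 186; m = 19; 2*(19)^2 + 4*(19)^1 - 3 = (722) + (76) + (-3) = 795; answer 795

795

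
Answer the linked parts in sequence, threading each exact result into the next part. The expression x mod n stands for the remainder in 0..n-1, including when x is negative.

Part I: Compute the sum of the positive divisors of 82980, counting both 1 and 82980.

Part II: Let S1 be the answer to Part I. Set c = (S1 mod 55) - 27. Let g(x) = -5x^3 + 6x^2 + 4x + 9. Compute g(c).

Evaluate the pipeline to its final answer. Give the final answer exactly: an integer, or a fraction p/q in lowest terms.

Part I: 82980 = 2^2 * 3^2 * 5 * 461; sigma = (1 + 2 + 4) * (1 + 3 + 9) * (1 + 5) * (1 + 461) = 7 * 13 * 6 * 462 = 252252; answer 252252
Part II: S1 = 252252; c = -5; -5*(-5)^3 + 6*(-5)^2 + 4*(-5)^1 + 9 = (625) + (150) + (-20) + (9) = 764; answer 764

764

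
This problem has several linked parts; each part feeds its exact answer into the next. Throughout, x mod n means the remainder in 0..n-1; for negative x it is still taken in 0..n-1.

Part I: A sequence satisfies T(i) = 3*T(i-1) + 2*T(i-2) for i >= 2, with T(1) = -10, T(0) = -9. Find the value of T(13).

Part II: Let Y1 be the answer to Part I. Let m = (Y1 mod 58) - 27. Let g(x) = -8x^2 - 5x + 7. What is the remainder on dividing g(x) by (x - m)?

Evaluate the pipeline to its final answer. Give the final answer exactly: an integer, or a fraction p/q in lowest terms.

-420

Part I: T(2) = 3*(-10) + 2*(-9) = -48; iterating: T(2)=-48, T(3)=-164, T(4)=-588, T(5)=-2092, T(6)=-7452, T(7)=-26540, T(8)=-94524, T(9)=-336652, T(10)=-1199004, T(11)=-4270316, T(12)=-15208956, T(13)=-54167500; answer -54167500
Part II: Y1 = -54167500; m = 7; remainder = value at the root: -8*(7)^2 - 5*(7)^1 + 7 = (-392) + (-35) + (7) = -420; answer -420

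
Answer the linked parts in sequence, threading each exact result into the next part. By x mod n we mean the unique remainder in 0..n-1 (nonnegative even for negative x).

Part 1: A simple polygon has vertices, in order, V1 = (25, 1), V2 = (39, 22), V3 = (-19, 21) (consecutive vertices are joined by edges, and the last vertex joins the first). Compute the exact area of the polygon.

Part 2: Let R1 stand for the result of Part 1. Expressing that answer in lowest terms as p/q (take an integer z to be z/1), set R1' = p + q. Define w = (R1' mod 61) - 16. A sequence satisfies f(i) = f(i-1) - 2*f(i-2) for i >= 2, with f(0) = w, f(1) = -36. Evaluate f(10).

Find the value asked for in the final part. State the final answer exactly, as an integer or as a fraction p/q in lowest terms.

1688

Part 1: cross terms: (25*22 - 39*1)=511, (39*21 - -19*22)=1237, (-19*1 - 25*21)=-544; twice the area = |1204| = 1204; area = 602; answer 602
Part 2: R1 = 602; threaded value p + q = 603; w = 38; f(2) = 1*(-36) - 2*(38) = -112; iterating: f(2)=-112, f(3)=-40, f(4)=184, f(5)=264, f(6)=-104, f(7)=-632, f(8)=-424, f(9)=840, f(10)=1688; answer 1688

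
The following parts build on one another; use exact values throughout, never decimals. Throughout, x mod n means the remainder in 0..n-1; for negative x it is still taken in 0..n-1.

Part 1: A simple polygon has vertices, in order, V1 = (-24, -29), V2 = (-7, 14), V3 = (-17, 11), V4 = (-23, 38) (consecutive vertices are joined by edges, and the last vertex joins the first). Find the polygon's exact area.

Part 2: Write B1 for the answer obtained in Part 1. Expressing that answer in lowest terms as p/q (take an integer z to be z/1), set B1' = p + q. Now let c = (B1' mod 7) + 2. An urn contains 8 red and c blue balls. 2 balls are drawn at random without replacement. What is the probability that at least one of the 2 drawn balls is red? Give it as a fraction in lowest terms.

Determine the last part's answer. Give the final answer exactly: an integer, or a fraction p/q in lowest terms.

Part 1: cross terms: (-24*14 - -7*-29)=-539, (-7*11 - -17*14)=161, (-17*38 - -23*11)=-393, (-23*-29 - -24*38)=1579; twice the area = |808| = 808; area = 404; answer 404
Part 2: B1 = 404; threaded value p + q = 405; c = 8; total draws C(16,2) = 120; complement C(8,2) = 28; favorable 120 - 28 = 92; P = 23/30; answer 23/30

23/30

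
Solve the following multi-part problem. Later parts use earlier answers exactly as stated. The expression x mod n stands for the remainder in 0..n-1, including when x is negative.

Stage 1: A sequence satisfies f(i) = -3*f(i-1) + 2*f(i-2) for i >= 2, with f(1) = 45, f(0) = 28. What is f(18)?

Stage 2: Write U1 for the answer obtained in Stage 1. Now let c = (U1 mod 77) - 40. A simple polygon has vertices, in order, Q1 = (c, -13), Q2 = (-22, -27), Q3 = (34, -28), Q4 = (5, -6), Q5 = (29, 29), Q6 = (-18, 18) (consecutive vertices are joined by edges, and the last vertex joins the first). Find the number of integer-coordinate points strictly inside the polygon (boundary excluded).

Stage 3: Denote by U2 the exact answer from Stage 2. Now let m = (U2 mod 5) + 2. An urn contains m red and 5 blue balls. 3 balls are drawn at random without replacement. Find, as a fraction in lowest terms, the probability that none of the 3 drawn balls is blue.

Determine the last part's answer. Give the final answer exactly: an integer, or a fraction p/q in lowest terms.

Stage 1: f(2) = -3*(45) + 2*(28) = -79; iterating: f(2)=-79, f(3)=327, f(4)=-1139, f(5)=4071, f(6)=-14491, f(7)=51615, f(8)=-183827, f(9)=654711, f(10)=-2331787, f(11)=8304783, f(12)=-29577923, f(13)=105343335, f(14)=-375185851, f(15)=1336244223, f(16)=-4759104371, f(17)=16949801559, f(18)=-60367613419; answer -60367613419
Stage 2: U1 = -60367613419; c = 1; cross terms: (1*-27 - -22*-13)=-313, (-22*-28 - 34*-27)=1534, (34*-6 - 5*-28)=-64, (5*29 - 29*-6)=319, (29*18 - -18*29)=1044, (-18*-13 - 1*18)=216; twice the area = |2736| = 2736; area = 1368; boundary points = 1 + 1 + 1 + 1 + 1 + 1 = 6; strictly interior points = area - boundary/2 + 1 = 1366; answer 1366
Stage 3: U2 = 1366; m = 3; total draws C(8,3) = 56; favorable C(3,3) = 1; P = 1/56; answer 1/56

1/56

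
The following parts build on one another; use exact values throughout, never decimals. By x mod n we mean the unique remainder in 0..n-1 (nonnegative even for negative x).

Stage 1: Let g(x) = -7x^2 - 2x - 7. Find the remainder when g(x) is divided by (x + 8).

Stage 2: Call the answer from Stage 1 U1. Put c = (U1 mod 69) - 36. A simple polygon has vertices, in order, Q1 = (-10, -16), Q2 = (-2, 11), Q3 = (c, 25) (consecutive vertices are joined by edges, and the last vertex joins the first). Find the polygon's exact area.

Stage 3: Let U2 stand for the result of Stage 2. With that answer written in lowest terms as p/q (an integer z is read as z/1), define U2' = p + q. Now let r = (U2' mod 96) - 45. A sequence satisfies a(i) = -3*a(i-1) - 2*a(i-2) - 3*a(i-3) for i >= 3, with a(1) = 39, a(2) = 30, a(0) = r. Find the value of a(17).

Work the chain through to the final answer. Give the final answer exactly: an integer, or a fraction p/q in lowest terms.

-200208009

Stage 1: remainder = value at the root: -7*(-8)^2 - 2*(-8)^1 - 7 = (-448) + (16) + (-7) = -439; answer -439
Stage 2: U1 = -439; c = 8; cross terms: (-10*11 - -2*-16)=-142, (-2*25 - 8*11)=-138, (8*-16 - -10*25)=122; twice the area = |-158| = 158; area = 79; answer 79
Stage 3: U2 = 79; threaded value p + q = 80; r = 35; a(3) = -3*(30) - 2*(39) - 3*(35) = -273; iterating: a(3)=-273, a(4)=642, a(5)=-1470, a(6)=3945, a(7)=-10821, a(8)=28983, a(9)=-77142, a(10)=205923, a(11)=-550434, a(12)=1470882, a(13)=-3929547, a(14)=10498179, a(15)=-28048089, a(16)=74936550, a(17)=-200208009; answer -200208009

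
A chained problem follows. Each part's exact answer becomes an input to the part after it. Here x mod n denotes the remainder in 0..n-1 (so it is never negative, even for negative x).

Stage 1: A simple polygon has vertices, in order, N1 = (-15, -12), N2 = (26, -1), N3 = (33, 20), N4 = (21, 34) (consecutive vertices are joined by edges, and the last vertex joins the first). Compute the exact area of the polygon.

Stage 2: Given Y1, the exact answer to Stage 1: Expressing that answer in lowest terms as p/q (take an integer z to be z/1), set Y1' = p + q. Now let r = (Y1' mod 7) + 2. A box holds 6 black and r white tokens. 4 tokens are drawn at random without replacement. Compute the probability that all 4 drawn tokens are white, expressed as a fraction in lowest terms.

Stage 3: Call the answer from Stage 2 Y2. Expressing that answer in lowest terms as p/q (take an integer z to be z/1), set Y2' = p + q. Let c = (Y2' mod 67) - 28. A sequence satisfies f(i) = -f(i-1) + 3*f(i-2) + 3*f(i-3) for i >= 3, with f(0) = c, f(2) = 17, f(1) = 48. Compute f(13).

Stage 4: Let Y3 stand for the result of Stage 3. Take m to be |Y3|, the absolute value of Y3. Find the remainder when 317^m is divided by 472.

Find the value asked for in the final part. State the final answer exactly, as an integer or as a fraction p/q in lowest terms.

Stage 1: cross terms: (-15*-1 - 26*-12)=327, (26*20 - 33*-1)=553, (33*34 - 21*20)=702, (21*-12 - -15*34)=258; twice the area = |1840| = 1840; area = 920; answer 920
Stage 2: Y1 = 920; threaded value p + q = 921; r = 6; total draws C(12,4) = 495; favorable C(6,4) = 15; P = 1/33; answer 1/33
Stage 3: Y2 = 1/33; threaded value p + q = 34; c = 6; f(3) = -1*(17) + 3*(48) + 3*(6) = 145; iterating: f(3)=145, f(4)=50, f(5)=436, f(6)=149, f(7)=1309, f(8)=446, f(9)=3928, f(10)=1337, f(11)=11785, f(12)=4010, f(13)=35356; answer 35356
Stage 4: Y3 = 35356; m = 35356; squarings mod 472: 317^1=317, 317^2=425, 317^4=321, 317^8=145, 317^16=257, 317^32=441, 317^64=17, 317^128=289, 317^256=449, 317^512=57, 317^1024=417, 317^2048=193, 317^4096=433, 317^8192=105, 317^16384=169, 317^32768=241; 317^35356 = 317^4 * 317^8 * 317^16 * 317^512 * 317^2048 * 317^32768 = 41 (mod 472); answer 41

41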